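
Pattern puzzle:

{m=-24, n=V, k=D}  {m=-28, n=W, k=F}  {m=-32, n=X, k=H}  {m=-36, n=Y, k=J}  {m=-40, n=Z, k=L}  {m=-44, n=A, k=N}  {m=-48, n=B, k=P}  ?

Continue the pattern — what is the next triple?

{m=-52, n=C, k=R}

M — −4 each step: -24, -28, -32, -36, -40, -44, -48 → -52.
N goes V, W, X, Y, Z, A, B → C (letters move forward 1 place in the alphabet, wrapping Z→A).
K — letters move forward 2 places in the alphabet: D, F, H, J, L, N, P → R.
Putting it together: {m=-52, n=C, k=R}.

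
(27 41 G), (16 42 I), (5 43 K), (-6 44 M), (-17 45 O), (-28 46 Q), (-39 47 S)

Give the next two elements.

(-50 48 U), (-61 49 W)

First slot: −11 each step; 27, 16, 5, -6, -17, -28, -39 → -50 → -61.
Second slot: +1 each step; 41, 42, 43, 44, 45, 46, 47 → 48 → 49.
Letter goes G, I, K, M, O, Q, S → U → W (letters move forward 2 places in the alphabet).
Putting the parts together: (-50 48 U) and then (-61 49 W).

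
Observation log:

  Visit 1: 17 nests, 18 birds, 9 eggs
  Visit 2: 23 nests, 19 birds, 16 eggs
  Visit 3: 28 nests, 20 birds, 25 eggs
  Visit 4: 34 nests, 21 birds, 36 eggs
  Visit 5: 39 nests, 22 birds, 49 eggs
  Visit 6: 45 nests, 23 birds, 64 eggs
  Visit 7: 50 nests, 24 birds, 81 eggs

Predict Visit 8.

Nests goes 17, 23, 28, 34, 39, 45, 50 → 56 (alternating steps +6, +5, +6, +5, …).
Birds — +1 each step: 18, 19, 20, 21, 22, 23, 24 → 25.
Eggs — perfect squares: 3², 4², 5², …: 9, 16, 25, 36, 49, 64, 81 → 100.
Putting it together: 56 nests, 25 birds, 100 eggs.

56 nests, 25 birds, 100 eggs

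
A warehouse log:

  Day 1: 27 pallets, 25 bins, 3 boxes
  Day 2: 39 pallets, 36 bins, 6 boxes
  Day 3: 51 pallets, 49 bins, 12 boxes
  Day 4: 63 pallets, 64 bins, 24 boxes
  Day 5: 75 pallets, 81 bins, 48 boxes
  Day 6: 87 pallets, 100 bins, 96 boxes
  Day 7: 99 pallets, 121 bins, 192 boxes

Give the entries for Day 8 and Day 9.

Pallets: 27, 39, 51, 63, 75, 87, 99 → 111 → 123 (+12 each step).
Bins — perfect squares: 5², 6², 7², …: 25, 36, 49, 64, 81, 100, 121 → 144 → 169.
For the boxes, ×2 each step: 3, 6, 12, 24, 48, 96, 192 → 384 → 768.
So the next two rows are 111 pallets, 144 bins, 384 boxes and 123 pallets, 169 bins, 768 boxes.

111 pallets, 144 bins, 384 boxes; 123 pallets, 169 bins, 768 boxes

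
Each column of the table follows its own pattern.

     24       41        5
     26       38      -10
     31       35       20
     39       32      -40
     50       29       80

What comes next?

First component: differences are 2, 5, 8, … (increasing by 3 each time); 24, 26, 31, 39, 50 → 64.
Second component: −3 each step, so 41, 38, 35, 32, 29 → 26.
Third component — ×(-2) each step: 5, -10, 20, -40, 80 → -160.
Combining the parts gives 64  26  -160.

64  26  -160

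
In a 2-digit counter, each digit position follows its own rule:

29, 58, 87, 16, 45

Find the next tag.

74

First digit: 2, 5, 8, 1, 4 → 7 (+3 each step, mod 10).
Second digit: −1 each step, mod 10, so 9, 8, 7, 6, 5 → 4.
Putting it together: 74.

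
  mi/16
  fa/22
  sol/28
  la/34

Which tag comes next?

Note: runs through the solfège scale do→ti, so mi, fa, sol, la → ti.
For the second component, +6 each step: 16, 22, 28, 34 → 40.
So the next tag is ti/40.

ti/40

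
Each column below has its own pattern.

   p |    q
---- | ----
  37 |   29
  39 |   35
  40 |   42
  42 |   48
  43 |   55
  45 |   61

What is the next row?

For the column p, alternating steps +2, +1, +2, +1, …: 37, 39, 40, 42, 43, 45 → 46.
For the column q, alternating steps +6, +7, +6, +7, …: 29, 35, 42, 48, 55, 61 → 68.
Combining the parts gives 46  68.

46  68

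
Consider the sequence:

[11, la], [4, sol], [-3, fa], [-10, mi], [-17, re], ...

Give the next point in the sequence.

For the first coordinate, −7 each step: 11, 4, -3, -10, -17 → -24.
For the note, runs backward through the solfège scale do→ti: la, sol, fa, mi, re → do.
Combining the parts gives [-24, do].

[-24, do]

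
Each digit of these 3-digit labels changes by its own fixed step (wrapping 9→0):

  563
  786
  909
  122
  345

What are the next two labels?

568, 781

First digit — +2 each step, mod 10: 5, 7, 9, 1, 3 → 5 → 7.
Second digit: +2 each step, mod 10; 6, 8, 0, 2, 4 → 6 → 8.
Third digit: +3 each step, mod 10; 3, 6, 9, 2, 5 → 8 → 1.
So the next two labels are 568 and 781.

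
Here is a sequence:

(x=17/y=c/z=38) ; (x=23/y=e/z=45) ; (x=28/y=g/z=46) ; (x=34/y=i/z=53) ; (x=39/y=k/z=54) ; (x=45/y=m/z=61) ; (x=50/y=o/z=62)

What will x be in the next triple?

X: 17, 23, 28, 34, 39, 45, 50 → 56 (alternating steps +6, +5, +6, +5, …).

56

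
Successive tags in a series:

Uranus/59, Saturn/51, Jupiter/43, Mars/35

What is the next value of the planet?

Earth

Planet: runs backward through the planets Mercury→Neptune; Uranus, Saturn, Jupiter, Mars → Earth.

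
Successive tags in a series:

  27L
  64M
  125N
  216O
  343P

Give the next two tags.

512Q, 729R

First component — perfect cubes: 3³, 4³, 5³, …: 27, 64, 125, 216, 343 → 512 → 729.
Letter: letters move forward 1 place in the alphabet; L, M, N, O, P → Q → R.
So the next two tags are 512Q and 729R.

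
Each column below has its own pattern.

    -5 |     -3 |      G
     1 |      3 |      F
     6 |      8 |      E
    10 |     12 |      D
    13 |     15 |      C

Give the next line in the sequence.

15  17  B

First component — differences are 6, 5, 4, … (decreasing by 1 each time): -5, 1, 6, 10, 13 → 15.
Second component goes -3, 3, 8, 12, 15 → 17 (differences are 6, 5, 4, … (decreasing by 1 each time)).
Letter — letters move back 1 place in the alphabet: G, F, E, D, C → B.
Combining the parts gives 15  17  B.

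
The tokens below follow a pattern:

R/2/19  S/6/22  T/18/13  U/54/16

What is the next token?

For the letter, letters move forward 1 place in the alphabet: R, S, T, U → V.
For the second component, ×3 each step: 2, 6, 18, 54 → 162.
Third component: alternating steps +3, −9, +3, −9, …; 19, 22, 13, 16 → 7.
So the next token is V/162/7.

V/162/7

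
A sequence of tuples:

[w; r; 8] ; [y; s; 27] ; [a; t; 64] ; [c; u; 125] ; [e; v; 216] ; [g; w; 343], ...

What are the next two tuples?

[i; x; 512], [k; y; 729]

First letter goes w, y, a, c, e, g → i → k (letters move forward 2 places in the alphabet, wrapping Z→A).
For the second letter, letters move forward 1 place in the alphabet: r, s, t, u, v, w → x → y.
Third component: perfect cubes: 2³, 3³, 4³, …; 8, 27, 64, 125, 216, 343 → 512 → 729.
Putting the parts together: [i; x; 512] and then [k; y; 729].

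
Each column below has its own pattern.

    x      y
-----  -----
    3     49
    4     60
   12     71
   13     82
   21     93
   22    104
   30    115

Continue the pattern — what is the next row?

31  126

Column x — alternating steps +1, +8, +1, +8, …: 3, 4, 12, 13, 21, 22, 30 → 31.
For the column y, +11 each step: 49, 60, 71, 82, 93, 104, 115 → 126.
Combining the parts gives 31  126.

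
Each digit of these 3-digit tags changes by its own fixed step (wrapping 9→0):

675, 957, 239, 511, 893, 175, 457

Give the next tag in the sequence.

739

First digit — +3 each step, mod 10: 6, 9, 2, 5, 8, 1, 4 → 7.
Second digit goes 7, 5, 3, 1, 9, 7, 5 → 3 (−2 each step, mod 10).
Third digit: 5, 7, 9, 1, 3, 5, 7 → 9 (+2 each step, mod 10).
So the next tag is 739.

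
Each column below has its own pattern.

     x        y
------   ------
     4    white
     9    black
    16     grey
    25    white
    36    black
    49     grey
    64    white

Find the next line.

For the column x, perfect squares: 2², 3², 4², …: 4, 9, 16, 25, 36, 49, 64 → 81.
Column y — repeats white → black → grey: white, black, grey, white, black, grey, white → black.
Putting it together: 81  black.

81  black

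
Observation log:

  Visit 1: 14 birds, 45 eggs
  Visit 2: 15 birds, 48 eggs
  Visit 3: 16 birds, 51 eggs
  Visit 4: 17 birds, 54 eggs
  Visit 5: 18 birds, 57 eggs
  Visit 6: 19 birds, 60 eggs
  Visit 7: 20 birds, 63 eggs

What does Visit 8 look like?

21 birds, 66 eggs

Birds — +1 each step: 14, 15, 16, 17, 18, 19, 20 → 21.
Eggs — +3 each step: 45, 48, 51, 54, 57, 60, 63 → 66.
Putting it together: 21 birds, 66 eggs.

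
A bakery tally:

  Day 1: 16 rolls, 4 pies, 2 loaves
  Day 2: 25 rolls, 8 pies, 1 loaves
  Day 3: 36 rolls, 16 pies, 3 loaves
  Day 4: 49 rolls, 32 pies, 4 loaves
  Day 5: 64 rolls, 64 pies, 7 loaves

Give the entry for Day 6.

Rolls: 16, 25, 36, 49, 64 → 81 (perfect squares: 4², 5², 6², …).
Pies goes 4, 8, 16, 32, 64 → 128 (×2 each step).
Loaves goes 2, 1, 3, 4, 7 → 11 (each term is the sum of the two before it).
Combining the parts gives 81 rolls, 128 pies, 11 loaves.

81 rolls, 128 pies, 11 loaves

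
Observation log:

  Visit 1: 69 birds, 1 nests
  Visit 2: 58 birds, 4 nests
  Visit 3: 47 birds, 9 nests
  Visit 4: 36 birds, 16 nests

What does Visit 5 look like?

25 birds, 25 nests

Birds — −11 each step: 69, 58, 47, 36 → 25.
Nests — perfect squares: 1², 2², 3², …: 1, 4, 9, 16 → 25.
Combining the parts gives 25 birds, 25 nests.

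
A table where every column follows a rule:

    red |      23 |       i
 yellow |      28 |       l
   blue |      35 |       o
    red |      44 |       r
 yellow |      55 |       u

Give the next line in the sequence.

For the colour, repeats red → yellow → blue: red, yellow, blue, red, yellow → blue.
Second component goes 23, 28, 35, 44, 55 → 68 (differences are 5, 7, 9, … (increasing by 2 each time)).
Letter goes i, l, o, r, u → x (letters move forward 3 places in the alphabet).
Combining the parts gives blue  68  x.

blue  68  x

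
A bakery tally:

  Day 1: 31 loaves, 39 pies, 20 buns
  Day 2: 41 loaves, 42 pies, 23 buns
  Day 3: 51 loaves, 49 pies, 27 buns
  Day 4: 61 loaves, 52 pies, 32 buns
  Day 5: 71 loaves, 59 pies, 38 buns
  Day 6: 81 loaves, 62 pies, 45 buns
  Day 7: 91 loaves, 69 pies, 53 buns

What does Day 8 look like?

101 loaves, 72 pies, 62 buns

Loaves — +10 each step: 31, 41, 51, 61, 71, 81, 91 → 101.
Pies: 39, 42, 49, 52, 59, 62, 69 → 72 (alternating steps +3, +7, +3, +7, …).
Buns goes 20, 23, 27, 32, 38, 45, 53 → 62 (differences are 3, 4, 5, … (increasing by 1 each time)).
So the next record is 101 loaves, 72 pies, 62 buns.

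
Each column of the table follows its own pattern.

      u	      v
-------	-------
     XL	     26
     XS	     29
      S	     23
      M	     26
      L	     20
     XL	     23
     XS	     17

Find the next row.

S  20

For the column u, repeats XL → XS → S → M → L: XL, XS, S, M, L, XL, XS → S.
Column v: alternating steps +3, −6, +3, −6, …; 26, 29, 23, 26, 20, 23, 17 → 20.
Putting it together: S  20.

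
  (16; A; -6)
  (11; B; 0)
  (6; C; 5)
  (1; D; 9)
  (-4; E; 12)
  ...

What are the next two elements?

First slot goes 16, 11, 6, 1, -4 → -9 → -14 (−5 each step).
Letter: letters move forward 1 place in the alphabet, so A, B, C, D, E → F → G.
For the third slot, differences are 6, 5, 4, … (decreasing by 1 each time): -6, 0, 5, 9, 12 → 14 → 15.
Putting the parts together: (-9; F; 14) and then (-14; G; 15).

(-9; F; 14), (-14; G; 15)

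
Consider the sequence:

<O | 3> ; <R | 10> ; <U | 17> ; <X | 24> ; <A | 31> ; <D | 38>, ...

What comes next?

<G | 45>

Letter: letters move forward 3 places in the alphabet, wrapping Z→A; O, R, U, X, A, D → G.
Second value: 3, 10, 17, 24, 31, 38 → 45 (+7 each step).
So the next pair is <G | 45>.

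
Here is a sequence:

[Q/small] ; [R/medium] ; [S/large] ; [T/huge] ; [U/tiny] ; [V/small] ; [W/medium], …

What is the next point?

Letter — letters move forward 1 place in the alphabet: Q, R, S, T, U, V, W → X.
Size — repeats small → medium → large → huge → tiny: small, medium, large, huge, tiny, small, medium → large.
So the next point is [X/large].

[X/large]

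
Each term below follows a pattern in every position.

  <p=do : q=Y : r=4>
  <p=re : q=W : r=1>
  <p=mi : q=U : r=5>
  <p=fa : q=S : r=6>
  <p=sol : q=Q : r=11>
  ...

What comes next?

<p=la : q=O : r=17>

P: do, re, mi, fa, sol → la (runs through the solfège scale do→ti).
Q goes Y, W, U, S, Q → O (letters move back 2 places in the alphabet).
R — each term is the sum of the two before it: 4, 1, 5, 6, 11 → 17.
So the next term is <p=la : q=O : r=17>.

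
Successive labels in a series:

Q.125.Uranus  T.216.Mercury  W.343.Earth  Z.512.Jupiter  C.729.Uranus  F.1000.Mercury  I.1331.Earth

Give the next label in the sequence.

L.1728.Jupiter

Letter — letters move forward 3 places in the alphabet, wrapping Z→A: Q, T, W, Z, C, F, I → L.
Second component — perfect cubes: 5³, 6³, 7³, …: 125, 216, 343, 512, 729, 1000, 1331 → 1728.
Planet goes Uranus, Mercury, Earth, Jupiter, Uranus, Mercury, Earth → Jupiter (repeats Uranus → Mercury → Earth → Jupiter).
Putting it together: L.1728.Jupiter.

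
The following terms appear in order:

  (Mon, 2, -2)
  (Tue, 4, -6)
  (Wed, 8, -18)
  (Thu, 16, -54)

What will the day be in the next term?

Fri

Day: runs through the weekdays Mon→Sun; Mon, Tue, Wed, Thu → Fri.
Second part: 2, 4, 8, 16 → 32 (×2 each step).
Third part — ×3 each step: -2, -6, -18, -54 → -162.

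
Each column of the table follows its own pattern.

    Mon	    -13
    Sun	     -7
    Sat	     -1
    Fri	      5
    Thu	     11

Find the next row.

Wed  17

Day: runs backward through the weekdays Mon→Sun, so Mon, Sun, Sat, Fri, Thu → Wed.
Second component goes -13, -7, -1, 5, 11 → 17 (+6 each step).
Combining the parts gives Wed  17.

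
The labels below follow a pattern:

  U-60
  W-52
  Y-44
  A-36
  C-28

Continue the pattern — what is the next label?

Letter — letters move forward 2 places in the alphabet, wrapping Z→A: U, W, Y, A, C → E.
Second component goes 60, 52, 44, 36, 28 → 20 (−8 each step).
So the next label is E-20.

E-20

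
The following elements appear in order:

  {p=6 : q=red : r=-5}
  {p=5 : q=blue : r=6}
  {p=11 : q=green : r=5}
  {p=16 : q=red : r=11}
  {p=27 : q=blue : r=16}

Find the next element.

{p=43 : q=green : r=27}

For the p, each term is the sum of the two before it: 6, 5, 11, 16, 27 → 43.
Q goes red, blue, green, red, blue → green (repeats red → blue → green).
R: always the previous value of the p, so -5, 6, 5, 11, 16 → 27.
Combining the parts gives {p=43 : q=green : r=27}.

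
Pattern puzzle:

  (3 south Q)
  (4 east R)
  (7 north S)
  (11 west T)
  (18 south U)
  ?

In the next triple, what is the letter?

Letter: letters move forward 1 place in the alphabet, so Q, R, S, T, U → V.

V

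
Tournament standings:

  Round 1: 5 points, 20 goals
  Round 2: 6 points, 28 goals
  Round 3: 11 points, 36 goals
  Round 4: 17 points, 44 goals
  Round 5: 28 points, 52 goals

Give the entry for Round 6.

45 points, 60 goals

Points goes 5, 6, 11, 17, 28 → 45 (each term is the sum of the two before it).
Goals: +8 each step, so 20, 28, 36, 44, 52 → 60.
So the next record is 45 points, 60 goals.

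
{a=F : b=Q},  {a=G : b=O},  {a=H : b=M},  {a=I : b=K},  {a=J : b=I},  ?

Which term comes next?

{a=K : b=G}

A goes F, G, H, I, J → K (letters move forward 1 place in the alphabet).
B — letters move back 2 places in the alphabet: Q, O, M, K, I → G.
Combining the parts gives {a=K : b=G}.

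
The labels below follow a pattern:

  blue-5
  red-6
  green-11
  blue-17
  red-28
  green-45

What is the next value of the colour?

Colour goes blue, red, green, blue, red, green → blue (repeats blue → red → green).

blue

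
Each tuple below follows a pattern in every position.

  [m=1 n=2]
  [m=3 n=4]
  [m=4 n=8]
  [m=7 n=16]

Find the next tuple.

[m=11 n=32]

M: each term is the sum of the two before it; 1, 3, 4, 7 → 11.
N goes 2, 4, 8, 16 → 32 (×2 each step).
So the next tuple is [m=11 n=32].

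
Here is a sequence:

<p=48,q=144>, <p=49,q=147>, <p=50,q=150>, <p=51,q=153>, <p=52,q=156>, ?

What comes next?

P: 48, 49, 50, 51, 52 → 53 (+1 each step).
Q: always 3 × the p, so 144, 147, 150, 153, 156 → 159.
Putting it together: <p=53,q=159>.

<p=53,q=159>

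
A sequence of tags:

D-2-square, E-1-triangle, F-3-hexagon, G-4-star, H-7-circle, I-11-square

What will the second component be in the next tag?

Second component: each term is the sum of the two before it, so 2, 1, 3, 4, 7, 11 → 18.

18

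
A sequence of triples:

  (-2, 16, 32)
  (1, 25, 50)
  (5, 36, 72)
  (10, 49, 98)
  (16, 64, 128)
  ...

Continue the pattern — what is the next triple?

First component: -2, 1, 5, 10, 16 → 23 (differences are 3, 4, 5, … (increasing by 1 each time)).
Second component: perfect squares: 4², 5², 6², …, so 16, 25, 36, 49, 64 → 81.
Third component: always 2 × the second component, so 32, 50, 72, 98, 128 → 162.
So the next triple is (23, 81, 162).

(23, 81, 162)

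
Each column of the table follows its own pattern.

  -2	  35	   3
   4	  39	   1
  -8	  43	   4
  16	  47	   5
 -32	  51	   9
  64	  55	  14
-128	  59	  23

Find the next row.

256  63  37

First component — ×(-2) each step: -2, 4, -8, 16, -32, 64, -128 → 256.
Second component: +4 each step, so 35, 39, 43, 47, 51, 55, 59 → 63.
Third component: 3, 1, 4, 5, 9, 14, 23 → 37 (each term is the sum of the two before it).
Putting it together: 256  63  37.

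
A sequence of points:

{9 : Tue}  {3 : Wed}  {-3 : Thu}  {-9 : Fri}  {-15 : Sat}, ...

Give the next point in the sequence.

{-21 : Sun}

First part: −6 each step; 9, 3, -3, -9, -15 → -21.
Day: runs through the weekdays Mon→Sun, so Tue, Wed, Thu, Fri, Sat → Sun.
Putting it together: {-21 : Sun}.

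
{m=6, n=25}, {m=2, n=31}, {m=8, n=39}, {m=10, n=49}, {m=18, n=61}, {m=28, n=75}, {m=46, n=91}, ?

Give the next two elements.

{m=74, n=109}, {m=120, n=129}

M: each term is the sum of the two before it; 6, 2, 8, 10, 18, 28, 46 → 74 → 120.
N: differences are 6, 8, 10, … (increasing by 2 each time); 25, 31, 39, 49, 61, 75, 91 → 109 → 129.
Putting the parts together: {m=74, n=109} and then {m=120, n=129}.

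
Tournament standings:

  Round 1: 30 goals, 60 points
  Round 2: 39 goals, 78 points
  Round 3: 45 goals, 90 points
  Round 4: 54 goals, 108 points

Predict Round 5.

Goals: 30, 39, 45, 54 → 60 (alternating steps +9, +6, +9, +6, …).
Points — always 2 × the goals: 60, 78, 90, 108 → 120.
Putting it together: 60 goals, 120 points.

60 goals, 120 points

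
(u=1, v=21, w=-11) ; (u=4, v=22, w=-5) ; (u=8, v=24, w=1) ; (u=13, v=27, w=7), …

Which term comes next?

U: 1, 4, 8, 13 → 19 (differences are 3, 4, 5, … (increasing by 1 each time)).
V: differences are 1, 2, 3, … (increasing by 1 each time); 21, 22, 24, 27 → 31.
W goes -11, -5, 1, 7 → 13 (+6 each step).
So the next term is (u=19, v=31, w=13).

(u=19, v=31, w=13)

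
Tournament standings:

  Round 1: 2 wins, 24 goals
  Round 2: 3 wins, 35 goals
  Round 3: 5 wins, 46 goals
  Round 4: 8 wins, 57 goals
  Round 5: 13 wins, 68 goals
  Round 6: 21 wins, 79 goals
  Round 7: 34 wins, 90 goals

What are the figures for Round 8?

For the wins, each term is the sum of the two before it: 2, 3, 5, 8, 13, 21, 34 → 55.
Goals: +11 each step; 24, 35, 46, 57, 68, 79, 90 → 101.
So the next record is 55 wins, 101 goals.

55 wins, 101 goals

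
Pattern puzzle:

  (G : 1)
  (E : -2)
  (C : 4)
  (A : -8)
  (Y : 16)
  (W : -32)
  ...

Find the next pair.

(U : 64)

Letter: G, E, C, A, Y, W → U (letters move back 2 places in the alphabet, wrapping A→Z).
Second component: ×(-2) each step, so 1, -2, 4, -8, 16, -32 → 64.
Combining the parts gives (U : 64).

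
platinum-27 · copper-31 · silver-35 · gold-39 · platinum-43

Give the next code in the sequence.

copper-47

Metal: repeats platinum → copper → silver → gold, so platinum, copper, silver, gold, platinum → copper.
Second component: +4 each step, so 27, 31, 35, 39, 43 → 47.
Combining the parts gives copper-47.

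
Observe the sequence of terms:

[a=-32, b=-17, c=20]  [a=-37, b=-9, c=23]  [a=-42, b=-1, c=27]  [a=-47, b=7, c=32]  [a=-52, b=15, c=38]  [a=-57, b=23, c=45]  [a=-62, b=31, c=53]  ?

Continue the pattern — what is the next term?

[a=-67, b=39, c=62]

A goes -32, -37, -42, -47, -52, -57, -62 → -67 (−5 each step).
B: -17, -9, -1, 7, 15, 23, 31 → 39 (+8 each step).
C goes 20, 23, 27, 32, 38, 45, 53 → 62 (differences are 3, 4, 5, … (increasing by 1 each time)).
Putting it together: [a=-67, b=39, c=62].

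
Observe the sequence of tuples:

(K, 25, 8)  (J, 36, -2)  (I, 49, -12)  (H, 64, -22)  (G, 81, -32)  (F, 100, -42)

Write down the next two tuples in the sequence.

(E, 121, -52), (D, 144, -62)

Letter: letters move back 1 place in the alphabet; K, J, I, H, G, F → E → D.
Second coordinate: perfect squares: 5², 6², 7², …; 25, 36, 49, 64, 81, 100 → 121 → 144.
For the third coordinate, −10 each step: 8, -2, -12, -22, -32, -42 → -52 → -62.
Putting the parts together: (E, 121, -52) and then (D, 144, -62).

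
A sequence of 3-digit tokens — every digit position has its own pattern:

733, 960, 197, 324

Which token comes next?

551

First digit: +2 each step, mod 10; 7, 9, 1, 3 → 5.
Second digit: +3 each step, mod 10, so 3, 6, 9, 2 → 5.
Third digit: −3 each step, mod 10, so 3, 0, 7, 4 → 1.
Putting it together: 551.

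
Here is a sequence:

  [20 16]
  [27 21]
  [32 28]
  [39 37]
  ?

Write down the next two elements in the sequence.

[44 48], [51 61]

First entry: alternating steps +7, +5, +7, +5, …, so 20, 27, 32, 39 → 44 → 51.
Second entry: 16, 21, 28, 37 → 48 → 61 (differences are 5, 7, 9, … (increasing by 2 each time)).
Putting the parts together: [44 48] and then [51 61].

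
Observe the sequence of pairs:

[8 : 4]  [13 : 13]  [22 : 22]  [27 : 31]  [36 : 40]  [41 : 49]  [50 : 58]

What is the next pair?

[55 : 67]

First slot: 8, 13, 22, 27, 36, 41, 50 → 55 (alternating steps +5, +9, +5, +9, …).
Second slot — +9 each step: 4, 13, 22, 31, 40, 49, 58 → 67.
Putting it together: [55 : 67].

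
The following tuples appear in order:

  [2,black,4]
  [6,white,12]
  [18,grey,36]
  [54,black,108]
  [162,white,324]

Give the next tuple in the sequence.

[486,grey,972]

First slot goes 2, 6, 18, 54, 162 → 486 (×3 each step).
Shade — repeats black → white → grey: black, white, grey, black, white → grey.
Third slot goes 4, 12, 36, 108, 324 → 972 (always 2 × the first slot).
Putting it together: [486,grey,972].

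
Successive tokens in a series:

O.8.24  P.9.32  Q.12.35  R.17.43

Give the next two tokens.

S.24.46 then T.33.54

Letter — letters move forward 1 place in the alphabet: O, P, Q, R → S → T.
For the second component, differences are 1, 3, 5, … (increasing by 2 each time): 8, 9, 12, 17 → 24 → 33.
Third component — alternating steps +8, +3, +8, +3, …: 24, 32, 35, 43 → 46 → 54.
So the next two tokens are S.24.46 and T.33.54.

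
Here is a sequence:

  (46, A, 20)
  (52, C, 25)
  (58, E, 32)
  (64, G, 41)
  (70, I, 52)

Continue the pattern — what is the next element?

For the first entry, +6 each step: 46, 52, 58, 64, 70 → 76.
Letter goes A, C, E, G, I → K (letters move forward 2 places in the alphabet).
Third entry: differences are 5, 7, 9, … (increasing by 2 each time); 20, 25, 32, 41, 52 → 65.
So the next element is (76, K, 65).

(76, K, 65)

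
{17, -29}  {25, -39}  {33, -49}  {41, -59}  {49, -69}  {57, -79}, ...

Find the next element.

First coordinate: +8 each step, so 17, 25, 33, 41, 49, 57 → 65.
Second coordinate — −10 each step: -29, -39, -49, -59, -69, -79 → -89.
Putting it together: {65, -89}.

{65, -89}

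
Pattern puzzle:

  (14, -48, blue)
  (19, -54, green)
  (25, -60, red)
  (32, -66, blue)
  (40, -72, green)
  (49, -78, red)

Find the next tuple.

(59, -84, blue)

For the first component, differences are 5, 6, 7, … (increasing by 1 each time): 14, 19, 25, 32, 40, 49 → 59.
Second component: -48, -54, -60, -66, -72, -78 → -84 (−6 each step).
Colour: blue, green, red, blue, green, red → blue (repeats blue → green → red).
So the next tuple is (59, -84, blue).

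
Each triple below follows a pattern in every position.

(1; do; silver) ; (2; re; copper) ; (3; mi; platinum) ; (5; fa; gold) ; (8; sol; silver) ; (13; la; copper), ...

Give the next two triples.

(21; ti; platinum), (34; do; gold)

For the first coordinate, each term is the sum of the two before it: 1, 2, 3, 5, 8, 13 → 21 → 34.
For the note, runs through the solfège scale do→ti: do, re, mi, fa, sol, la → ti → do.
Metal goes silver, copper, platinum, gold, silver, copper → platinum → gold (repeats silver → copper → platinum → gold).
So the next two triples are (21; ti; platinum) and (34; do; gold).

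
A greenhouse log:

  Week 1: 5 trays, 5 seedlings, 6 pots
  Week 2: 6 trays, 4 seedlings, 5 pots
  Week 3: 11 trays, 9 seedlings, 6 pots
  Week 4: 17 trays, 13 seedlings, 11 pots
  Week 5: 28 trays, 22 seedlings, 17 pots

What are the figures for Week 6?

For the trays, each term is the sum of the two before it: 5, 6, 11, 17, 28 → 45.
For the seedlings, each term is the sum of the two before it: 5, 4, 9, 13, 22 → 35.
Pots: always the previous value of the trays; 6, 5, 6, 11, 17 → 28.
Putting it together: 45 trays, 35 seedlings, 28 pots.

45 trays, 35 seedlings, 28 pots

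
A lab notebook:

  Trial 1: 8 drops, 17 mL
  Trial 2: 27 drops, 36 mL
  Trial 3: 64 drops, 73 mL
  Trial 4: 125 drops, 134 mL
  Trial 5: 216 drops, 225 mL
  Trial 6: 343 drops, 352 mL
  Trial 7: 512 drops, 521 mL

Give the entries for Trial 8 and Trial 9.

Drops: perfect cubes: 2³, 3³, 4³, …, so 8, 27, 64, 125, 216, 343, 512 → 729 → 1000.
ML: 17, 36, 73, 134, 225, 352, 521 → 738 → 1009 (always 9 more than the drops).
So the next two lines are 729 drops, 738 mL and 1000 drops, 1009 mL.

729 drops, 738 mL; 1000 drops, 1009 mL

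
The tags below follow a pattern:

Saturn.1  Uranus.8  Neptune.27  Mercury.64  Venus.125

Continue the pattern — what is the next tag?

For the planet, runs through the planets Mercury→Neptune: Saturn, Uranus, Neptune, Mercury, Venus → Earth.
Second component: 1, 8, 27, 64, 125 → 216 (perfect cubes: 1³, 2³, 3³, …).
So the next tag is Earth.216.

Earth.216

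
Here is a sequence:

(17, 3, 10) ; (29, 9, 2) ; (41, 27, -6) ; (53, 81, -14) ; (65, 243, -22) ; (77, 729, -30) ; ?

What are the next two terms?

(89, 2187, -38), (101, 6561, -46)

First component: +12 each step, so 17, 29, 41, 53, 65, 77 → 89 → 101.
Second component: 3, 9, 27, 81, 243, 729 → 2187 → 6561 (×3 each step).
Third component: 10, 2, -6, -14, -22, -30 → -38 → -46 (−8 each step).
Putting the parts together: (89, 2187, -38) and then (101, 6561, -46).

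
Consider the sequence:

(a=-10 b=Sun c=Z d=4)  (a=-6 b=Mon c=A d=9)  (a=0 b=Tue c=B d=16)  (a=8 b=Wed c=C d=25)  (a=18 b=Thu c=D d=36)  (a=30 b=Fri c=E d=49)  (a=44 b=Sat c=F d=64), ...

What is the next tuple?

A — differences are 4, 6, 8, … (increasing by 2 each time): -10, -6, 0, 8, 18, 30, 44 → 60.
B: runs through the weekdays Mon→Sun; Sun, Mon, Tue, Wed, Thu, Fri, Sat → Sun.
C: Z, A, B, C, D, E, F → G (letters move forward 1 place in the alphabet, wrapping Z→A).
D goes 4, 9, 16, 25, 36, 49, 64 → 81 (perfect squares: 2², 3², 4², …).
So the next tuple is (a=60 b=Sun c=G d=81).

(a=60 b=Sun c=G d=81)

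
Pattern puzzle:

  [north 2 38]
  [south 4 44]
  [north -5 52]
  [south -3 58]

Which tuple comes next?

[north -12 66]

Direction: alternates north ↔ south; north, south, north, south → north.
Second value: alternating steps +2, −9, +2, −9, …; 2, 4, -5, -3 → -12.
For the third value, alternating steps +6, +8, +6, +8, …: 38, 44, 52, 58 → 66.
Putting it together: [north -12 66].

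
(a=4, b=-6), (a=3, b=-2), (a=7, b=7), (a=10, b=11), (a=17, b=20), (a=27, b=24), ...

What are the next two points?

A: 4, 3, 7, 10, 17, 27 → 44 → 71 (each term is the sum of the two before it).
B goes -6, -2, 7, 11, 20, 24 → 33 → 37 (alternating steps +4, +9, +4, +9, …).
Putting the parts together: (a=44, b=33) and then (a=71, b=37).

(a=44, b=33), (a=71, b=37)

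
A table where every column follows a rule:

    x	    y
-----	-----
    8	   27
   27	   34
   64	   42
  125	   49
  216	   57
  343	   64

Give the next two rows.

Column x goes 8, 27, 64, 125, 216, 343 → 512 → 729 (perfect cubes: 2³, 3³, 4³, …).
Column y goes 27, 34, 42, 49, 57, 64 → 72 → 79 (alternating steps +7, +8, +7, +8, …).
Putting the parts together: 512  72 and then 729  79.

512  72; 729  79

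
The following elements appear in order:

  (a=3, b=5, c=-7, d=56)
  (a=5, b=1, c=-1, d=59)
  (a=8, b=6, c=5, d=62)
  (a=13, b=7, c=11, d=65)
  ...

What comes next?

(a=21, b=13, c=17, d=68)

For the a, each term is the sum of the two before it: 3, 5, 8, 13 → 21.
B: 5, 1, 6, 7 → 13 (each term is the sum of the two before it).
C: +6 each step; -7, -1, 5, 11 → 17.
D: 56, 59, 62, 65 → 68 (+3 each step).
So the next element is (a=21, b=13, c=17, d=68).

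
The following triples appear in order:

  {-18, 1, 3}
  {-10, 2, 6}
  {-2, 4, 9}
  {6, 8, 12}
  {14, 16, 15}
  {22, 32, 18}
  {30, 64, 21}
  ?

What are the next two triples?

First slot — +8 each step: -18, -10, -2, 6, 14, 22, 30 → 38 → 46.
Second slot — ×2 each step: 1, 2, 4, 8, 16, 32, 64 → 128 → 256.
Third slot: +3 each step, so 3, 6, 9, 12, 15, 18, 21 → 24 → 27.
Putting the parts together: {38, 128, 24} and then {46, 256, 27}.

{38, 128, 24}, {46, 256, 27}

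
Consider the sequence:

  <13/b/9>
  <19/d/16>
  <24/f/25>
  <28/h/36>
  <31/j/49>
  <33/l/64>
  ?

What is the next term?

For the first value, differences are 6, 5, 4, … (decreasing by 1 each time): 13, 19, 24, 28, 31, 33 → 34.
Letter: letters move forward 2 places in the alphabet, so b, d, f, h, j, l → n.
Third value: perfect squares: 3², 4², 5², …; 9, 16, 25, 36, 49, 64 → 81.
Combining the parts gives <34/n/81>.

<34/n/81>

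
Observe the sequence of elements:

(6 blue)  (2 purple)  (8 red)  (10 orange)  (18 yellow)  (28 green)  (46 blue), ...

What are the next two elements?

(74 purple), (120 red)

First value goes 6, 2, 8, 10, 18, 28, 46 → 74 → 120 (each term is the sum of the two before it).
Colour: repeats blue → purple → red → orange → yellow → green; blue, purple, red, orange, yellow, green, blue → purple → red.
So the next two elements are (74 purple) and (120 red).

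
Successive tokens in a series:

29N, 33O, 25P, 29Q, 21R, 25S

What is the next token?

First component goes 29, 33, 25, 29, 21, 25 → 17 (alternating steps +4, −8, +4, −8, …).
Letter — letters move forward 1 place in the alphabet: N, O, P, Q, R, S → T.
Combining the parts gives 17T.

17T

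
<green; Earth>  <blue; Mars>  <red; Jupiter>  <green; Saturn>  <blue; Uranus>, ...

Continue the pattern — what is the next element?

<red; Neptune>

Colour: repeats green → blue → red, so green, blue, red, green, blue → red.
Planet: Earth, Mars, Jupiter, Saturn, Uranus → Neptune (runs through the planets Mercury→Neptune).
Combining the parts gives <red; Neptune>.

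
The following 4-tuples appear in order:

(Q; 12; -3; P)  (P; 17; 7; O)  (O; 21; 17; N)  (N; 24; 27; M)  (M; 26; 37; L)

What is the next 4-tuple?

First letter: letters move back 1 place in the alphabet; Q, P, O, N, M → L.
Second part: differences are 5, 4, 3, … (decreasing by 1 each time); 12, 17, 21, 24, 26 → 27.
Third part: +10 each step; -3, 7, 17, 27, 37 → 47.
Second letter goes P, O, N, M, L → K (letters move back 1 place in the alphabet).
Combining the parts gives (L; 27; 47; K).

(L; 27; 47; K)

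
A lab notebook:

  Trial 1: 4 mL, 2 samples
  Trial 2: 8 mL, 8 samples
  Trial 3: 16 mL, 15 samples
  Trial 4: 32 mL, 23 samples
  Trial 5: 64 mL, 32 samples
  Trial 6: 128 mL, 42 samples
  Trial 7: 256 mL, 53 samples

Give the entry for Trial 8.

512 mL, 65 samples

ML goes 4, 8, 16, 32, 64, 128, 256 → 512 (×2 each step).
Samples: differences are 6, 7, 8, … (increasing by 1 each time), so 2, 8, 15, 23, 32, 42, 53 → 65.
Putting it together: 512 mL, 65 samples.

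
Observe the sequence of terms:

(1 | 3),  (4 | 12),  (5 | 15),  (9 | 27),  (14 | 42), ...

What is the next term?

First coordinate goes 1, 4, 5, 9, 14 → 23 (each term is the sum of the two before it).
Second coordinate: always 3 × the first coordinate, so 3, 12, 15, 27, 42 → 69.
Combining the parts gives (23 | 69).

(23 | 69)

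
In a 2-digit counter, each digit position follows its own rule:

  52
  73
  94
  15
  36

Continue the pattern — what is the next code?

First digit: 5, 7, 9, 1, 3 → 5 (+2 each step, mod 10).
Second digit: 2, 3, 4, 5, 6 → 7 (+1 each step, mod 10).
Combining the parts gives 57.

57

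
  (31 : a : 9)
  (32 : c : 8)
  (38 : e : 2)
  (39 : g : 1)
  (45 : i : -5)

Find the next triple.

(46 : k : -6)

First component: alternating steps +1, +6, +1, +6, …; 31, 32, 38, 39, 45 → 46.
Letter: letters move forward 2 places in the alphabet, so a, c, e, g, i → k.
Third component: together with the first component always sums to 40; 9, 8, 2, 1, -5 → -6.
Combining the parts gives (46 : k : -6).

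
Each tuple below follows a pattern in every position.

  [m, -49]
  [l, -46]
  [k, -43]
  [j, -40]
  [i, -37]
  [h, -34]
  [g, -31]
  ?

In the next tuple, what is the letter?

Letter goes m, l, k, j, i, h, g → f (letters move back 1 place in the alphabet).
For the second entry, +3 each step: -49, -46, -43, -40, -37, -34, -31 → -28.

f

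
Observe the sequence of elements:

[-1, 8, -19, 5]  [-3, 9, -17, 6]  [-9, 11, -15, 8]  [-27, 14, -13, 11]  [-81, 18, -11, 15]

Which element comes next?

[-243, 23, -9, 20]

First value goes -1, -3, -9, -27, -81 → -243 (×3 each step).
Second value: 8, 9, 11, 14, 18 → 23 (differences are 1, 2, 3, … (increasing by 1 each time)).
For the third value, +2 each step: -19, -17, -15, -13, -11 → -9.
For the fourth value, always 3 less than the second value: 5, 6, 8, 11, 15 → 20.
Combining the parts gives [-243, 23, -9, 20].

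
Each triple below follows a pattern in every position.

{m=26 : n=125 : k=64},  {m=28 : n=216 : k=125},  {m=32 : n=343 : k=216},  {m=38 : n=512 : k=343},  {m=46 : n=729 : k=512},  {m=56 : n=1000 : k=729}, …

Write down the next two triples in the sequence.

{m=68 : n=1331 : k=1000}, {m=82 : n=1728 : k=1331}

M goes 26, 28, 32, 38, 46, 56 → 68 → 82 (differences are 2, 4, 6, … (increasing by 2 each time)).
N: 125, 216, 343, 512, 729, 1000 → 1331 → 1728 (perfect cubes: 5³, 6³, 7³, …).
K: perfect cubes: 4³, 5³, 6³, …; 64, 125, 216, 343, 512, 729 → 1000 → 1331.
So the next two triples are {m=68 : n=1331 : k=1000} and {m=82 : n=1728 : k=1331}.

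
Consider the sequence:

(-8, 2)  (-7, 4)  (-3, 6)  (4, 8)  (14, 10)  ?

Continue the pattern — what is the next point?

(27, 12)

First slot: differences are 1, 4, 7, … (increasing by 3 each time); -8, -7, -3, 4, 14 → 27.
Second slot: +2 each step, so 2, 4, 6, 8, 10 → 12.
Combining the parts gives (27, 12).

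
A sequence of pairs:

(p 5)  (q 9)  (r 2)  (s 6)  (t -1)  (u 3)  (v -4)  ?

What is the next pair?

(w 0)

Letter — letters move forward 1 place in the alphabet: p, q, r, s, t, u, v → w.
For the second slot, alternating steps +4, −7, +4, −7, …: 5, 9, 2, 6, -1, 3, -4 → 0.
Combining the parts gives (w 0).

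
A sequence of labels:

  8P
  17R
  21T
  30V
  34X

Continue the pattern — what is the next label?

First component goes 8, 17, 21, 30, 34 → 43 (alternating steps +9, +4, +9, +4, …).
Letter: P, R, T, V, X → Z (letters move forward 2 places in the alphabet).
Putting it together: 43Z.

43Z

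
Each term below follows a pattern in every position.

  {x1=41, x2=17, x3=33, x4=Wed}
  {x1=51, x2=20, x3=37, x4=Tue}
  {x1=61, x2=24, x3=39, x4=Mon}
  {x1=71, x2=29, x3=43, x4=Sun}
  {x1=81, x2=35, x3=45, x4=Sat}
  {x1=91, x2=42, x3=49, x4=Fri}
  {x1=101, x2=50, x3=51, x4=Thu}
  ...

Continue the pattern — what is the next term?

{x1=111, x2=59, x3=55, x4=Wed}

X1: +10 each step, so 41, 51, 61, 71, 81, 91, 101 → 111.
X2 goes 17, 20, 24, 29, 35, 42, 50 → 59 (differences are 3, 4, 5, … (increasing by 1 each time)).
X3 goes 33, 37, 39, 43, 45, 49, 51 → 55 (alternating steps +4, +2, +4, +2, …).
X4 — runs backward through the weekdays Mon→Sun: Wed, Tue, Mon, Sun, Sat, Fri, Thu → Wed.
Combining the parts gives {x1=111, x2=59, x3=55, x4=Wed}.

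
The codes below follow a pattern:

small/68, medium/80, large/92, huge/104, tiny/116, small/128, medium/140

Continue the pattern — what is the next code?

large/152

Size — repeats small → medium → large → huge → tiny: small, medium, large, huge, tiny, small, medium → large.
Second component goes 68, 80, 92, 104, 116, 128, 140 → 152 (+12 each step).
Putting it together: large/152.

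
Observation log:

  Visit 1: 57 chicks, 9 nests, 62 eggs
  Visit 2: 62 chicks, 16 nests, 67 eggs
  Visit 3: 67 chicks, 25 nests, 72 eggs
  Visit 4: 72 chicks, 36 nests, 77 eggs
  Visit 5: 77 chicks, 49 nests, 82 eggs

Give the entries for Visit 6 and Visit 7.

82 chicks, 64 nests, 87 eggs; 87 chicks, 81 nests, 92 eggs

Chicks: +5 each step; 57, 62, 67, 72, 77 → 82 → 87.
Nests goes 9, 16, 25, 36, 49 → 64 → 81 (perfect squares: 3², 4², 5², …).
Eggs goes 62, 67, 72, 77, 82 → 87 → 92 (always 5 more than the chicks).
So the next two rows are 82 chicks, 64 nests, 87 eggs and 87 chicks, 81 nests, 92 eggs.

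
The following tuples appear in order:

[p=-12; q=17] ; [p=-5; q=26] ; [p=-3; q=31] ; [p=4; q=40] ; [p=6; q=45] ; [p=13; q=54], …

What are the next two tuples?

P — alternating steps +7, +2, +7, +2, …: -12, -5, -3, 4, 6, 13 → 15 → 22.
Q: 17, 26, 31, 40, 45, 54 → 59 → 68 (alternating steps +9, +5, +9, +5, …).
So the next two tuples are [p=15; q=59] and [p=22; q=68].

[p=15; q=59], [p=22; q=68]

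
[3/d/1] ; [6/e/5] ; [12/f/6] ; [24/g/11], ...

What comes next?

First part — ×2 each step: 3, 6, 12, 24 → 48.
For the letter, letters move forward 1 place in the alphabet: d, e, f, g → h.
Third part: each term is the sum of the two before it; 1, 5, 6, 11 → 17.
Putting it together: [48/h/17].

[48/h/17]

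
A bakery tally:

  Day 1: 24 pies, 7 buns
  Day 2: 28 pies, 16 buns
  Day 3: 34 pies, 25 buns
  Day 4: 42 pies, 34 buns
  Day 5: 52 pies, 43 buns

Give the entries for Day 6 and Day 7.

64 pies, 52 buns; 78 pies, 61 buns

Pies: 24, 28, 34, 42, 52 → 64 → 78 (differences are 4, 6, 8, … (increasing by 2 each time)).
Buns: +9 each step; 7, 16, 25, 34, 43 → 52 → 61.
Putting the parts together: 64 pies, 52 buns and then 78 pies, 61 buns.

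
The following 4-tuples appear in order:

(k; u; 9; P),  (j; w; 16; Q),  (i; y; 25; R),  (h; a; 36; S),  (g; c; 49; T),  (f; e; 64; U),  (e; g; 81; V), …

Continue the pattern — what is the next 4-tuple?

(d; i; 100; W)

First letter — letters move back 1 place in the alphabet: k, j, i, h, g, f, e → d.
Second letter — letters move forward 2 places in the alphabet, wrapping Z→A: u, w, y, a, c, e, g → i.
Third coordinate: perfect squares: 3², 4², 5², …, so 9, 16, 25, 36, 49, 64, 81 → 100.
Third letter: letters move forward 1 place in the alphabet; P, Q, R, S, T, U, V → W.
So the next 4-tuple is (d; i; 100; W).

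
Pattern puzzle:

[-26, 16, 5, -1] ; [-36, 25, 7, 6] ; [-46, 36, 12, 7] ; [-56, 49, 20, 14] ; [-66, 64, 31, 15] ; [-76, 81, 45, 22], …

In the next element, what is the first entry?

-86

First entry goes -26, -36, -46, -56, -66, -76 → -86 (−10 each step).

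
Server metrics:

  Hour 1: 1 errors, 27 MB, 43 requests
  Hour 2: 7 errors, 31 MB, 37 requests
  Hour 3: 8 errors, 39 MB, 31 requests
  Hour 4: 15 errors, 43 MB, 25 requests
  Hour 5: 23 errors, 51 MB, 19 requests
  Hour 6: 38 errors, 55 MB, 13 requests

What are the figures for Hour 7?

Errors: 1, 7, 8, 15, 23, 38 → 61 (each term is the sum of the two before it).
MB — alternating steps +4, +8, +4, +8, …: 27, 31, 39, 43, 51, 55 → 63.
Requests — −6 each step: 43, 37, 31, 25, 19, 13 → 7.
Putting it together: 61 errors, 63 MB, 7 requests.

61 errors, 63 MB, 7 requests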